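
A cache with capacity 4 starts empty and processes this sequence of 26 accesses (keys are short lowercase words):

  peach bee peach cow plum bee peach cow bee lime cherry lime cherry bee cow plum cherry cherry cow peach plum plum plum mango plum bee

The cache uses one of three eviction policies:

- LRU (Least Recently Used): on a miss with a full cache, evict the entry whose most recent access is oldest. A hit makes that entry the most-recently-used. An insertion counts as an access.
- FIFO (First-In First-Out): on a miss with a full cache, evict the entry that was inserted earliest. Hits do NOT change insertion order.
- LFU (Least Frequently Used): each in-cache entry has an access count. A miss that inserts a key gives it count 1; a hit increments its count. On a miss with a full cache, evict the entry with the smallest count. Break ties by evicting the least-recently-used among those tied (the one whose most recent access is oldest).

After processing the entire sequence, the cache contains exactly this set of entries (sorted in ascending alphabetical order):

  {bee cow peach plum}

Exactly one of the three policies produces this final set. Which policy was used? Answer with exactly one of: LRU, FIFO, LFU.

Simulating under each policy and comparing final sets:
  LRU: final set = {bee mango peach plum} -> differs
  FIFO: final set = {bee mango peach plum} -> differs
  LFU: final set = {bee cow peach plum} -> MATCHES target
Only LFU produces the target set.

Answer: LFU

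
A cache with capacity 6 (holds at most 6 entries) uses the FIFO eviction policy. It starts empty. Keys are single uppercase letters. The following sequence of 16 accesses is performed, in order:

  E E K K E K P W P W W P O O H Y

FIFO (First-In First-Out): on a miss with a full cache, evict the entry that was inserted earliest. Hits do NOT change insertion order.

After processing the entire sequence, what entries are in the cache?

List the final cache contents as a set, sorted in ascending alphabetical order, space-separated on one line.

FIFO simulation (capacity=6):
  1. access E: MISS. Cache (old->new): [E]
  2. access E: HIT. Cache (old->new): [E]
  3. access K: MISS. Cache (old->new): [E K]
  4. access K: HIT. Cache (old->new): [E K]
  5. access E: HIT. Cache (old->new): [E K]
  6. access K: HIT. Cache (old->new): [E K]
  7. access P: MISS. Cache (old->new): [E K P]
  8. access W: MISS. Cache (old->new): [E K P W]
  9. access P: HIT. Cache (old->new): [E K P W]
  10. access W: HIT. Cache (old->new): [E K P W]
  11. access W: HIT. Cache (old->new): [E K P W]
  12. access P: HIT. Cache (old->new): [E K P W]
  13. access O: MISS. Cache (old->new): [E K P W O]
  14. access O: HIT. Cache (old->new): [E K P W O]
  15. access H: MISS. Cache (old->new): [E K P W O H]
  16. access Y: MISS, evict E. Cache (old->new): [K P W O H Y]
Total: 9 hits, 7 misses, 1 evictions

Answer: H K O P W Y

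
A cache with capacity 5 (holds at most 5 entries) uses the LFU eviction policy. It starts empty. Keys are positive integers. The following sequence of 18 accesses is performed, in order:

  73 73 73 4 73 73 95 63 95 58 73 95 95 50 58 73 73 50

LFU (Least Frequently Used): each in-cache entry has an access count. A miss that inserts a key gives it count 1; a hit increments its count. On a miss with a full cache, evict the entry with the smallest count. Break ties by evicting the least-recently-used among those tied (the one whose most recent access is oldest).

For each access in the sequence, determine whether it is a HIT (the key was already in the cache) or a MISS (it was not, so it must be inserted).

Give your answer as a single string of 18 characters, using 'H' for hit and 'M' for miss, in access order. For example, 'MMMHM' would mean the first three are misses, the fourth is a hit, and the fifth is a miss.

Answer: MHHMHHMMHMHHHMHHHH

Derivation:
LFU simulation (capacity=5):
  1. access 73: MISS. Cache: [73(c=1)]
  2. access 73: HIT, count now 2. Cache: [73(c=2)]
  3. access 73: HIT, count now 3. Cache: [73(c=3)]
  4. access 4: MISS. Cache: [4(c=1) 73(c=3)]
  5. access 73: HIT, count now 4. Cache: [4(c=1) 73(c=4)]
  6. access 73: HIT, count now 5. Cache: [4(c=1) 73(c=5)]
  7. access 95: MISS. Cache: [4(c=1) 95(c=1) 73(c=5)]
  8. access 63: MISS. Cache: [4(c=1) 95(c=1) 63(c=1) 73(c=5)]
  9. access 95: HIT, count now 2. Cache: [4(c=1) 63(c=1) 95(c=2) 73(c=5)]
  10. access 58: MISS. Cache: [4(c=1) 63(c=1) 58(c=1) 95(c=2) 73(c=5)]
  11. access 73: HIT, count now 6. Cache: [4(c=1) 63(c=1) 58(c=1) 95(c=2) 73(c=6)]
  12. access 95: HIT, count now 3. Cache: [4(c=1) 63(c=1) 58(c=1) 95(c=3) 73(c=6)]
  13. access 95: HIT, count now 4. Cache: [4(c=1) 63(c=1) 58(c=1) 95(c=4) 73(c=6)]
  14. access 50: MISS, evict 4(c=1). Cache: [63(c=1) 58(c=1) 50(c=1) 95(c=4) 73(c=6)]
  15. access 58: HIT, count now 2. Cache: [63(c=1) 50(c=1) 58(c=2) 95(c=4) 73(c=6)]
  16. access 73: HIT, count now 7. Cache: [63(c=1) 50(c=1) 58(c=2) 95(c=4) 73(c=7)]
  17. access 73: HIT, count now 8. Cache: [63(c=1) 50(c=1) 58(c=2) 95(c=4) 73(c=8)]
  18. access 50: HIT, count now 2. Cache: [63(c=1) 58(c=2) 50(c=2) 95(c=4) 73(c=8)]
Total: 12 hits, 6 misses, 1 evictions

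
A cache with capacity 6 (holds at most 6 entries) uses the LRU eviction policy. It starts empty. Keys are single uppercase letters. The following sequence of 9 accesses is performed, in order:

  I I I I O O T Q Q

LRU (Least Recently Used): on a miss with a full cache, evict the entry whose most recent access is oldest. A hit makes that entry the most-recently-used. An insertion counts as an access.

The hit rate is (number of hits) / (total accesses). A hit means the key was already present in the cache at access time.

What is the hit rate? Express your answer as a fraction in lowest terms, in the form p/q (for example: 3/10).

Answer: 5/9

Derivation:
LRU simulation (capacity=6):
  1. access I: MISS. Cache (LRU->MRU): [I]
  2. access I: HIT. Cache (LRU->MRU): [I]
  3. access I: HIT. Cache (LRU->MRU): [I]
  4. access I: HIT. Cache (LRU->MRU): [I]
  5. access O: MISS. Cache (LRU->MRU): [I O]
  6. access O: HIT. Cache (LRU->MRU): [I O]
  7. access T: MISS. Cache (LRU->MRU): [I O T]
  8. access Q: MISS. Cache (LRU->MRU): [I O T Q]
  9. access Q: HIT. Cache (LRU->MRU): [I O T Q]
Total: 5 hits, 4 misses, 0 evictions

Hit rate = 5/9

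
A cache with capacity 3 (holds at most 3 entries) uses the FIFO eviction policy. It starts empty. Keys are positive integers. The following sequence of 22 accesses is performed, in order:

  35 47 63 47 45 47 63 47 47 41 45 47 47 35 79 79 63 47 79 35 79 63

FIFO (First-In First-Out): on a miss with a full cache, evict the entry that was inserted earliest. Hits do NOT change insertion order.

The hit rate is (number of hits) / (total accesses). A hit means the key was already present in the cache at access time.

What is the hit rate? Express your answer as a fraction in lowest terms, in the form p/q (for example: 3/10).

Answer: 9/22

Derivation:
FIFO simulation (capacity=3):
  1. access 35: MISS. Cache (old->new): [35]
  2. access 47: MISS. Cache (old->new): [35 47]
  3. access 63: MISS. Cache (old->new): [35 47 63]
  4. access 47: HIT. Cache (old->new): [35 47 63]
  5. access 45: MISS, evict 35. Cache (old->new): [47 63 45]
  6. access 47: HIT. Cache (old->new): [47 63 45]
  7. access 63: HIT. Cache (old->new): [47 63 45]
  8. access 47: HIT. Cache (old->new): [47 63 45]
  9. access 47: HIT. Cache (old->new): [47 63 45]
  10. access 41: MISS, evict 47. Cache (old->new): [63 45 41]
  11. access 45: HIT. Cache (old->new): [63 45 41]
  12. access 47: MISS, evict 63. Cache (old->new): [45 41 47]
  13. access 47: HIT. Cache (old->new): [45 41 47]
  14. access 35: MISS, evict 45. Cache (old->new): [41 47 35]
  15. access 79: MISS, evict 41. Cache (old->new): [47 35 79]
  16. access 79: HIT. Cache (old->new): [47 35 79]
  17. access 63: MISS, evict 47. Cache (old->new): [35 79 63]
  18. access 47: MISS, evict 35. Cache (old->new): [79 63 47]
  19. access 79: HIT. Cache (old->new): [79 63 47]
  20. access 35: MISS, evict 79. Cache (old->new): [63 47 35]
  21. access 79: MISS, evict 63. Cache (old->new): [47 35 79]
  22. access 63: MISS, evict 47. Cache (old->new): [35 79 63]
Total: 9 hits, 13 misses, 10 evictions

Hit rate = 9/22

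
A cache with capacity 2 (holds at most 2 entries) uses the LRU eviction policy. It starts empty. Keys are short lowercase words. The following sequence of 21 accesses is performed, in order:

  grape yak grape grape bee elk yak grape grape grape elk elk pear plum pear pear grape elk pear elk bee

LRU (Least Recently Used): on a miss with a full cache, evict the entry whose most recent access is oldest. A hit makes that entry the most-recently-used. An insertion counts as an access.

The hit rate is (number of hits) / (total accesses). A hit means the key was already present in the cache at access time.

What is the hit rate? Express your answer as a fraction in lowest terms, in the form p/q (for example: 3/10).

Answer: 8/21

Derivation:
LRU simulation (capacity=2):
  1. access grape: MISS. Cache (LRU->MRU): [grape]
  2. access yak: MISS. Cache (LRU->MRU): [grape yak]
  3. access grape: HIT. Cache (LRU->MRU): [yak grape]
  4. access grape: HIT. Cache (LRU->MRU): [yak grape]
  5. access bee: MISS, evict yak. Cache (LRU->MRU): [grape bee]
  6. access elk: MISS, evict grape. Cache (LRU->MRU): [bee elk]
  7. access yak: MISS, evict bee. Cache (LRU->MRU): [elk yak]
  8. access grape: MISS, evict elk. Cache (LRU->MRU): [yak grape]
  9. access grape: HIT. Cache (LRU->MRU): [yak grape]
  10. access grape: HIT. Cache (LRU->MRU): [yak grape]
  11. access elk: MISS, evict yak. Cache (LRU->MRU): [grape elk]
  12. access elk: HIT. Cache (LRU->MRU): [grape elk]
  13. access pear: MISS, evict grape. Cache (LRU->MRU): [elk pear]
  14. access plum: MISS, evict elk. Cache (LRU->MRU): [pear plum]
  15. access pear: HIT. Cache (LRU->MRU): [plum pear]
  16. access pear: HIT. Cache (LRU->MRU): [plum pear]
  17. access grape: MISS, evict plum. Cache (LRU->MRU): [pear grape]
  18. access elk: MISS, evict pear. Cache (LRU->MRU): [grape elk]
  19. access pear: MISS, evict grape. Cache (LRU->MRU): [elk pear]
  20. access elk: HIT. Cache (LRU->MRU): [pear elk]
  21. access bee: MISS, evict pear. Cache (LRU->MRU): [elk bee]
Total: 8 hits, 13 misses, 11 evictions

Hit rate = 8/21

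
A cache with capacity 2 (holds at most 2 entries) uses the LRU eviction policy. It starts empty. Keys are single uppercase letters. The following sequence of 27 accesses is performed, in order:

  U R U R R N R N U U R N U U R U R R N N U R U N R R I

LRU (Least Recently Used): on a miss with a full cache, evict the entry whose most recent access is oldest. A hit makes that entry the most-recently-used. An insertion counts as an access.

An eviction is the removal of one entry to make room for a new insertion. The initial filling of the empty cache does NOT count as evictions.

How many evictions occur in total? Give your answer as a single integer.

LRU simulation (capacity=2):
  1. access U: MISS. Cache (LRU->MRU): [U]
  2. access R: MISS. Cache (LRU->MRU): [U R]
  3. access U: HIT. Cache (LRU->MRU): [R U]
  4. access R: HIT. Cache (LRU->MRU): [U R]
  5. access R: HIT. Cache (LRU->MRU): [U R]
  6. access N: MISS, evict U. Cache (LRU->MRU): [R N]
  7. access R: HIT. Cache (LRU->MRU): [N R]
  8. access N: HIT. Cache (LRU->MRU): [R N]
  9. access U: MISS, evict R. Cache (LRU->MRU): [N U]
  10. access U: HIT. Cache (LRU->MRU): [N U]
  11. access R: MISS, evict N. Cache (LRU->MRU): [U R]
  12. access N: MISS, evict U. Cache (LRU->MRU): [R N]
  13. access U: MISS, evict R. Cache (LRU->MRU): [N U]
  14. access U: HIT. Cache (LRU->MRU): [N U]
  15. access R: MISS, evict N. Cache (LRU->MRU): [U R]
  16. access U: HIT. Cache (LRU->MRU): [R U]
  17. access R: HIT. Cache (LRU->MRU): [U R]
  18. access R: HIT. Cache (LRU->MRU): [U R]
  19. access N: MISS, evict U. Cache (LRU->MRU): [R N]
  20. access N: HIT. Cache (LRU->MRU): [R N]
  21. access U: MISS, evict R. Cache (LRU->MRU): [N U]
  22. access R: MISS, evict N. Cache (LRU->MRU): [U R]
  23. access U: HIT. Cache (LRU->MRU): [R U]
  24. access N: MISS, evict R. Cache (LRU->MRU): [U N]
  25. access R: MISS, evict U. Cache (LRU->MRU): [N R]
  26. access R: HIT. Cache (LRU->MRU): [N R]
  27. access I: MISS, evict N. Cache (LRU->MRU): [R I]
Total: 13 hits, 14 misses, 12 evictions

Answer: 12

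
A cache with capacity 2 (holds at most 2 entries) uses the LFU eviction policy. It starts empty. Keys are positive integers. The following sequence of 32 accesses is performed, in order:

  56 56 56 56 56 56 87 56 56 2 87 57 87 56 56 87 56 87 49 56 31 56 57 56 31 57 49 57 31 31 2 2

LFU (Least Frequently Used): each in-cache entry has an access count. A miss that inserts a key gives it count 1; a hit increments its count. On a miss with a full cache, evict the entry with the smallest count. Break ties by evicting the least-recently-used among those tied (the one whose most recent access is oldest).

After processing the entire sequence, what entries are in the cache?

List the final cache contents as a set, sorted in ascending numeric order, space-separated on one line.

Answer: 2 56

Derivation:
LFU simulation (capacity=2):
  1. access 56: MISS. Cache: [56(c=1)]
  2. access 56: HIT, count now 2. Cache: [56(c=2)]
  3. access 56: HIT, count now 3. Cache: [56(c=3)]
  4. access 56: HIT, count now 4. Cache: [56(c=4)]
  5. access 56: HIT, count now 5. Cache: [56(c=5)]
  6. access 56: HIT, count now 6. Cache: [56(c=6)]
  7. access 87: MISS. Cache: [87(c=1) 56(c=6)]
  8. access 56: HIT, count now 7. Cache: [87(c=1) 56(c=7)]
  9. access 56: HIT, count now 8. Cache: [87(c=1) 56(c=8)]
  10. access 2: MISS, evict 87(c=1). Cache: [2(c=1) 56(c=8)]
  11. access 87: MISS, evict 2(c=1). Cache: [87(c=1) 56(c=8)]
  12. access 57: MISS, evict 87(c=1). Cache: [57(c=1) 56(c=8)]
  13. access 87: MISS, evict 57(c=1). Cache: [87(c=1) 56(c=8)]
  14. access 56: HIT, count now 9. Cache: [87(c=1) 56(c=9)]
  15. access 56: HIT, count now 10. Cache: [87(c=1) 56(c=10)]
  16. access 87: HIT, count now 2. Cache: [87(c=2) 56(c=10)]
  17. access 56: HIT, count now 11. Cache: [87(c=2) 56(c=11)]
  18. access 87: HIT, count now 3. Cache: [87(c=3) 56(c=11)]
  19. access 49: MISS, evict 87(c=3). Cache: [49(c=1) 56(c=11)]
  20. access 56: HIT, count now 12. Cache: [49(c=1) 56(c=12)]
  21. access 31: MISS, evict 49(c=1). Cache: [31(c=1) 56(c=12)]
  22. access 56: HIT, count now 13. Cache: [31(c=1) 56(c=13)]
  23. access 57: MISS, evict 31(c=1). Cache: [57(c=1) 56(c=13)]
  24. access 56: HIT, count now 14. Cache: [57(c=1) 56(c=14)]
  25. access 31: MISS, evict 57(c=1). Cache: [31(c=1) 56(c=14)]
  26. access 57: MISS, evict 31(c=1). Cache: [57(c=1) 56(c=14)]
  27. access 49: MISS, evict 57(c=1). Cache: [49(c=1) 56(c=14)]
  28. access 57: MISS, evict 49(c=1). Cache: [57(c=1) 56(c=14)]
  29. access 31: MISS, evict 57(c=1). Cache: [31(c=1) 56(c=14)]
  30. access 31: HIT, count now 2. Cache: [31(c=2) 56(c=14)]
  31. access 2: MISS, evict 31(c=2). Cache: [2(c=1) 56(c=14)]
  32. access 2: HIT, count now 2. Cache: [2(c=2) 56(c=14)]
Total: 17 hits, 15 misses, 13 evictions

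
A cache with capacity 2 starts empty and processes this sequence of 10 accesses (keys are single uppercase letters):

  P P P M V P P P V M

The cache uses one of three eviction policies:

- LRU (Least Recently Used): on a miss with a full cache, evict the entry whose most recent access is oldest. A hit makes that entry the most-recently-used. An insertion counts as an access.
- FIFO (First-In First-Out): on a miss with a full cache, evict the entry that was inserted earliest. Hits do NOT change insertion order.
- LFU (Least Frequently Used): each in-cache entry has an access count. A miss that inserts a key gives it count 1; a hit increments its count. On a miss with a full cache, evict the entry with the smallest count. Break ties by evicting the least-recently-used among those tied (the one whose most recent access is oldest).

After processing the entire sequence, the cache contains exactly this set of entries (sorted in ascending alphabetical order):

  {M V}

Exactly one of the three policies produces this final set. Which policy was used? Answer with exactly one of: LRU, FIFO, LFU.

Simulating under each policy and comparing final sets:
  LRU: final set = {M V} -> MATCHES target
  FIFO: final set = {M P} -> differs
  LFU: final set = {M P} -> differs
Only LRU produces the target set.

Answer: LRU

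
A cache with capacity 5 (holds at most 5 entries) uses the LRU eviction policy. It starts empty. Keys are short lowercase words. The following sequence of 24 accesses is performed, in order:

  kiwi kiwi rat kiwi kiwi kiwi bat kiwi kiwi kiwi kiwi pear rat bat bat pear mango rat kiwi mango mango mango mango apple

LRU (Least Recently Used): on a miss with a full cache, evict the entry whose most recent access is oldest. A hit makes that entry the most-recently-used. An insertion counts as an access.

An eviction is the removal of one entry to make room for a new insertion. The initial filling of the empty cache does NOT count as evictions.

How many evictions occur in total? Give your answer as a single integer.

Answer: 1

Derivation:
LRU simulation (capacity=5):
  1. access kiwi: MISS. Cache (LRU->MRU): [kiwi]
  2. access kiwi: HIT. Cache (LRU->MRU): [kiwi]
  3. access rat: MISS. Cache (LRU->MRU): [kiwi rat]
  4. access kiwi: HIT. Cache (LRU->MRU): [rat kiwi]
  5. access kiwi: HIT. Cache (LRU->MRU): [rat kiwi]
  6. access kiwi: HIT. Cache (LRU->MRU): [rat kiwi]
  7. access bat: MISS. Cache (LRU->MRU): [rat kiwi bat]
  8. access kiwi: HIT. Cache (LRU->MRU): [rat bat kiwi]
  9. access kiwi: HIT. Cache (LRU->MRU): [rat bat kiwi]
  10. access kiwi: HIT. Cache (LRU->MRU): [rat bat kiwi]
  11. access kiwi: HIT. Cache (LRU->MRU): [rat bat kiwi]
  12. access pear: MISS. Cache (LRU->MRU): [rat bat kiwi pear]
  13. access rat: HIT. Cache (LRU->MRU): [bat kiwi pear rat]
  14. access bat: HIT. Cache (LRU->MRU): [kiwi pear rat bat]
  15. access bat: HIT. Cache (LRU->MRU): [kiwi pear rat bat]
  16. access pear: HIT. Cache (LRU->MRU): [kiwi rat bat pear]
  17. access mango: MISS. Cache (LRU->MRU): [kiwi rat bat pear mango]
  18. access rat: HIT. Cache (LRU->MRU): [kiwi bat pear mango rat]
  19. access kiwi: HIT. Cache (LRU->MRU): [bat pear mango rat kiwi]
  20. access mango: HIT. Cache (LRU->MRU): [bat pear rat kiwi mango]
  21. access mango: HIT. Cache (LRU->MRU): [bat pear rat kiwi mango]
  22. access mango: HIT. Cache (LRU->MRU): [bat pear rat kiwi mango]
  23. access mango: HIT. Cache (LRU->MRU): [bat pear rat kiwi mango]
  24. access apple: MISS, evict bat. Cache (LRU->MRU): [pear rat kiwi mango apple]
Total: 18 hits, 6 misses, 1 evictions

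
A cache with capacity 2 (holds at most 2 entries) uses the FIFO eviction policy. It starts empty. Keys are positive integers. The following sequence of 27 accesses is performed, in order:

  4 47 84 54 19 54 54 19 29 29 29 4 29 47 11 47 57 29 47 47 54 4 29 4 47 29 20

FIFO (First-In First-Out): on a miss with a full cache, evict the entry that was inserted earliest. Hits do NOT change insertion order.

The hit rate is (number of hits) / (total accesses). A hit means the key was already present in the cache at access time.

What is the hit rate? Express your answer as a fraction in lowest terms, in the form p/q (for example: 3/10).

Answer: 10/27

Derivation:
FIFO simulation (capacity=2):
  1. access 4: MISS. Cache (old->new): [4]
  2. access 47: MISS. Cache (old->new): [4 47]
  3. access 84: MISS, evict 4. Cache (old->new): [47 84]
  4. access 54: MISS, evict 47. Cache (old->new): [84 54]
  5. access 19: MISS, evict 84. Cache (old->new): [54 19]
  6. access 54: HIT. Cache (old->new): [54 19]
  7. access 54: HIT. Cache (old->new): [54 19]
  8. access 19: HIT. Cache (old->new): [54 19]
  9. access 29: MISS, evict 54. Cache (old->new): [19 29]
  10. access 29: HIT. Cache (old->new): [19 29]
  11. access 29: HIT. Cache (old->new): [19 29]
  12. access 4: MISS, evict 19. Cache (old->new): [29 4]
  13. access 29: HIT. Cache (old->new): [29 4]
  14. access 47: MISS, evict 29. Cache (old->new): [4 47]
  15. access 11: MISS, evict 4. Cache (old->new): [47 11]
  16. access 47: HIT. Cache (old->new): [47 11]
  17. access 57: MISS, evict 47. Cache (old->new): [11 57]
  18. access 29: MISS, evict 11. Cache (old->new): [57 29]
  19. access 47: MISS, evict 57. Cache (old->new): [29 47]
  20. access 47: HIT. Cache (old->new): [29 47]
  21. access 54: MISS, evict 29. Cache (old->new): [47 54]
  22. access 4: MISS, evict 47. Cache (old->new): [54 4]
  23. access 29: MISS, evict 54. Cache (old->new): [4 29]
  24. access 4: HIT. Cache (old->new): [4 29]
  25. access 47: MISS, evict 4. Cache (old->new): [29 47]
  26. access 29: HIT. Cache (old->new): [29 47]
  27. access 20: MISS, evict 29. Cache (old->new): [47 20]
Total: 10 hits, 17 misses, 15 evictions

Hit rate = 10/27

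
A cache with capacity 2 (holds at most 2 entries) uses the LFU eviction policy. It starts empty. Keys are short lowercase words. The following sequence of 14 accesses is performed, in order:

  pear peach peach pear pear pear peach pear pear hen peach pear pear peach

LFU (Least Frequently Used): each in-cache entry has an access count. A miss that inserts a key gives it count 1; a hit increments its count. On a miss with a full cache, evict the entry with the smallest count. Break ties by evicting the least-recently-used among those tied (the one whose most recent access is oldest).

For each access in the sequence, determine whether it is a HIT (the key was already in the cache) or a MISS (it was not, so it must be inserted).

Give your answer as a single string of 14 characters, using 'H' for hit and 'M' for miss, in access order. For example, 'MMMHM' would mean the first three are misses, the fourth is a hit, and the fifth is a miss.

LFU simulation (capacity=2):
  1. access pear: MISS. Cache: [pear(c=1)]
  2. access peach: MISS. Cache: [pear(c=1) peach(c=1)]
  3. access peach: HIT, count now 2. Cache: [pear(c=1) peach(c=2)]
  4. access pear: HIT, count now 2. Cache: [peach(c=2) pear(c=2)]
  5. access pear: HIT, count now 3. Cache: [peach(c=2) pear(c=3)]
  6. access pear: HIT, count now 4. Cache: [peach(c=2) pear(c=4)]
  7. access peach: HIT, count now 3. Cache: [peach(c=3) pear(c=4)]
  8. access pear: HIT, count now 5. Cache: [peach(c=3) pear(c=5)]
  9. access pear: HIT, count now 6. Cache: [peach(c=3) pear(c=6)]
  10. access hen: MISS, evict peach(c=3). Cache: [hen(c=1) pear(c=6)]
  11. access peach: MISS, evict hen(c=1). Cache: [peach(c=1) pear(c=6)]
  12. access pear: HIT, count now 7. Cache: [peach(c=1) pear(c=7)]
  13. access pear: HIT, count now 8. Cache: [peach(c=1) pear(c=8)]
  14. access peach: HIT, count now 2. Cache: [peach(c=2) pear(c=8)]
Total: 10 hits, 4 misses, 2 evictions

Answer: MMHHHHHHHMMHHH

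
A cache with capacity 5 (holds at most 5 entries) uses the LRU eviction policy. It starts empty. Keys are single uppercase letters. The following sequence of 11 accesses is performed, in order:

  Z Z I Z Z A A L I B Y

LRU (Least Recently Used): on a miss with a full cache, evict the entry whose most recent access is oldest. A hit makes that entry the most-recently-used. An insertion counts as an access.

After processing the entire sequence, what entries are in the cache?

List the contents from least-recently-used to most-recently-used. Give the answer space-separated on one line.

LRU simulation (capacity=5):
  1. access Z: MISS. Cache (LRU->MRU): [Z]
  2. access Z: HIT. Cache (LRU->MRU): [Z]
  3. access I: MISS. Cache (LRU->MRU): [Z I]
  4. access Z: HIT. Cache (LRU->MRU): [I Z]
  5. access Z: HIT. Cache (LRU->MRU): [I Z]
  6. access A: MISS. Cache (LRU->MRU): [I Z A]
  7. access A: HIT. Cache (LRU->MRU): [I Z A]
  8. access L: MISS. Cache (LRU->MRU): [I Z A L]
  9. access I: HIT. Cache (LRU->MRU): [Z A L I]
  10. access B: MISS. Cache (LRU->MRU): [Z A L I B]
  11. access Y: MISS, evict Z. Cache (LRU->MRU): [A L I B Y]
Total: 5 hits, 6 misses, 1 evictions

Answer: A L I B Y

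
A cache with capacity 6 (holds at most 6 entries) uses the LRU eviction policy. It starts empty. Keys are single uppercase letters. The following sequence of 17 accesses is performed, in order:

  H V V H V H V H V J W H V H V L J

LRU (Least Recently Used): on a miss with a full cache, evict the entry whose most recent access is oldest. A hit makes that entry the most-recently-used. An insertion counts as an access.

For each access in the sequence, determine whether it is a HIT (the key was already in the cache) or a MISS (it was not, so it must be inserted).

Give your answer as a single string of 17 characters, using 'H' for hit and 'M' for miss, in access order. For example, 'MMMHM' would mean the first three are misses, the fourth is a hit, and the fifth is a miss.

Answer: MMHHHHHHHMMHHHHMH

Derivation:
LRU simulation (capacity=6):
  1. access H: MISS. Cache (LRU->MRU): [H]
  2. access V: MISS. Cache (LRU->MRU): [H V]
  3. access V: HIT. Cache (LRU->MRU): [H V]
  4. access H: HIT. Cache (LRU->MRU): [V H]
  5. access V: HIT. Cache (LRU->MRU): [H V]
  6. access H: HIT. Cache (LRU->MRU): [V H]
  7. access V: HIT. Cache (LRU->MRU): [H V]
  8. access H: HIT. Cache (LRU->MRU): [V H]
  9. access V: HIT. Cache (LRU->MRU): [H V]
  10. access J: MISS. Cache (LRU->MRU): [H V J]
  11. access W: MISS. Cache (LRU->MRU): [H V J W]
  12. access H: HIT. Cache (LRU->MRU): [V J W H]
  13. access V: HIT. Cache (LRU->MRU): [J W H V]
  14. access H: HIT. Cache (LRU->MRU): [J W V H]
  15. access V: HIT. Cache (LRU->MRU): [J W H V]
  16. access L: MISS. Cache (LRU->MRU): [J W H V L]
  17. access J: HIT. Cache (LRU->MRU): [W H V L J]
Total: 12 hits, 5 misses, 0 evictions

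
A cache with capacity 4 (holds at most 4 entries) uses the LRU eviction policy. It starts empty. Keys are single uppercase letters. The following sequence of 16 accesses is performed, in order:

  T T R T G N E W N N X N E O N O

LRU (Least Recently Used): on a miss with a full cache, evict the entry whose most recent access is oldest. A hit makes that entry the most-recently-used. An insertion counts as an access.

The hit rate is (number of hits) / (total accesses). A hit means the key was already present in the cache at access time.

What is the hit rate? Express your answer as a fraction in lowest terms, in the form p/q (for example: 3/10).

LRU simulation (capacity=4):
  1. access T: MISS. Cache (LRU->MRU): [T]
  2. access T: HIT. Cache (LRU->MRU): [T]
  3. access R: MISS. Cache (LRU->MRU): [T R]
  4. access T: HIT. Cache (LRU->MRU): [R T]
  5. access G: MISS. Cache (LRU->MRU): [R T G]
  6. access N: MISS. Cache (LRU->MRU): [R T G N]
  7. access E: MISS, evict R. Cache (LRU->MRU): [T G N E]
  8. access W: MISS, evict T. Cache (LRU->MRU): [G N E W]
  9. access N: HIT. Cache (LRU->MRU): [G E W N]
  10. access N: HIT. Cache (LRU->MRU): [G E W N]
  11. access X: MISS, evict G. Cache (LRU->MRU): [E W N X]
  12. access N: HIT. Cache (LRU->MRU): [E W X N]
  13. access E: HIT. Cache (LRU->MRU): [W X N E]
  14. access O: MISS, evict W. Cache (LRU->MRU): [X N E O]
  15. access N: HIT. Cache (LRU->MRU): [X E O N]
  16. access O: HIT. Cache (LRU->MRU): [X E N O]
Total: 8 hits, 8 misses, 4 evictions

Hit rate = 8/16 = 1/2

Answer: 1/2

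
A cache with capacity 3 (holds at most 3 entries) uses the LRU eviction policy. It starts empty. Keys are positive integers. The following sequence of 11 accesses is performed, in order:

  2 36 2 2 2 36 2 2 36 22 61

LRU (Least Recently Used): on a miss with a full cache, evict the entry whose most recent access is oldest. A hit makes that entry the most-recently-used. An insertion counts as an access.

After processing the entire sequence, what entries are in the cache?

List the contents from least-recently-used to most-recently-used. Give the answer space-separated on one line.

Answer: 36 22 61

Derivation:
LRU simulation (capacity=3):
  1. access 2: MISS. Cache (LRU->MRU): [2]
  2. access 36: MISS. Cache (LRU->MRU): [2 36]
  3. access 2: HIT. Cache (LRU->MRU): [36 2]
  4. access 2: HIT. Cache (LRU->MRU): [36 2]
  5. access 2: HIT. Cache (LRU->MRU): [36 2]
  6. access 36: HIT. Cache (LRU->MRU): [2 36]
  7. access 2: HIT. Cache (LRU->MRU): [36 2]
  8. access 2: HIT. Cache (LRU->MRU): [36 2]
  9. access 36: HIT. Cache (LRU->MRU): [2 36]
  10. access 22: MISS. Cache (LRU->MRU): [2 36 22]
  11. access 61: MISS, evict 2. Cache (LRU->MRU): [36 22 61]
Total: 7 hits, 4 misses, 1 evictions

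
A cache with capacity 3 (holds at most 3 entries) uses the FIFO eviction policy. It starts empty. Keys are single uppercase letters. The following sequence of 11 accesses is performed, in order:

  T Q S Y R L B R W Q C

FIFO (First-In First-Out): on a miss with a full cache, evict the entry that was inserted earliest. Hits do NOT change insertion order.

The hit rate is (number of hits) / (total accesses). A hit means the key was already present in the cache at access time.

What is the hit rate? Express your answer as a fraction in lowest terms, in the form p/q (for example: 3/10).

Answer: 1/11

Derivation:
FIFO simulation (capacity=3):
  1. access T: MISS. Cache (old->new): [T]
  2. access Q: MISS. Cache (old->new): [T Q]
  3. access S: MISS. Cache (old->new): [T Q S]
  4. access Y: MISS, evict T. Cache (old->new): [Q S Y]
  5. access R: MISS, evict Q. Cache (old->new): [S Y R]
  6. access L: MISS, evict S. Cache (old->new): [Y R L]
  7. access B: MISS, evict Y. Cache (old->new): [R L B]
  8. access R: HIT. Cache (old->new): [R L B]
  9. access W: MISS, evict R. Cache (old->new): [L B W]
  10. access Q: MISS, evict L. Cache (old->new): [B W Q]
  11. access C: MISS, evict B. Cache (old->new): [W Q C]
Total: 1 hits, 10 misses, 7 evictions

Hit rate = 1/11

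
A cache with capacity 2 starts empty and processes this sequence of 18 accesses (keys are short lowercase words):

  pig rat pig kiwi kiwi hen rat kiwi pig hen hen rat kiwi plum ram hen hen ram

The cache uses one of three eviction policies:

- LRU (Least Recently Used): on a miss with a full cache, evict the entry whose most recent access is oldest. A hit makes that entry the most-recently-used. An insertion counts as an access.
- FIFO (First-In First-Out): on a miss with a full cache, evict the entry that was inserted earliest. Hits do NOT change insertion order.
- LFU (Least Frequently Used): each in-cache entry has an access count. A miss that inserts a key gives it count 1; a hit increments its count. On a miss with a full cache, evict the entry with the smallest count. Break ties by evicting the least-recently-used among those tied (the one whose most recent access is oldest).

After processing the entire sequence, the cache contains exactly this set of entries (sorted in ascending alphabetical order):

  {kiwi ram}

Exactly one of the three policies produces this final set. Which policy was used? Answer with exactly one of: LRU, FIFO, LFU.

Answer: LFU

Derivation:
Simulating under each policy and comparing final sets:
  LRU: final set = {hen ram} -> differs
  FIFO: final set = {hen ram} -> differs
  LFU: final set = {kiwi ram} -> MATCHES target
Only LFU produces the target set.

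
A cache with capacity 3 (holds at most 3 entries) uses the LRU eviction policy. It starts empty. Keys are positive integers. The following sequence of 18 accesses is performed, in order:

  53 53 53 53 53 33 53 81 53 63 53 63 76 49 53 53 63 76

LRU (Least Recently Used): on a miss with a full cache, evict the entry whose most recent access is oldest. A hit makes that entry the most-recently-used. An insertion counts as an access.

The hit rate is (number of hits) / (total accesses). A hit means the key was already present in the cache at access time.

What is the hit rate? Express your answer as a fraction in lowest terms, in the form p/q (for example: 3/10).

Answer: 1/2

Derivation:
LRU simulation (capacity=3):
  1. access 53: MISS. Cache (LRU->MRU): [53]
  2. access 53: HIT. Cache (LRU->MRU): [53]
  3. access 53: HIT. Cache (LRU->MRU): [53]
  4. access 53: HIT. Cache (LRU->MRU): [53]
  5. access 53: HIT. Cache (LRU->MRU): [53]
  6. access 33: MISS. Cache (LRU->MRU): [53 33]
  7. access 53: HIT. Cache (LRU->MRU): [33 53]
  8. access 81: MISS. Cache (LRU->MRU): [33 53 81]
  9. access 53: HIT. Cache (LRU->MRU): [33 81 53]
  10. access 63: MISS, evict 33. Cache (LRU->MRU): [81 53 63]
  11. access 53: HIT. Cache (LRU->MRU): [81 63 53]
  12. access 63: HIT. Cache (LRU->MRU): [81 53 63]
  13. access 76: MISS, evict 81. Cache (LRU->MRU): [53 63 76]
  14. access 49: MISS, evict 53. Cache (LRU->MRU): [63 76 49]
  15. access 53: MISS, evict 63. Cache (LRU->MRU): [76 49 53]
  16. access 53: HIT. Cache (LRU->MRU): [76 49 53]
  17. access 63: MISS, evict 76. Cache (LRU->MRU): [49 53 63]
  18. access 76: MISS, evict 49. Cache (LRU->MRU): [53 63 76]
Total: 9 hits, 9 misses, 6 evictions

Hit rate = 9/18 = 1/2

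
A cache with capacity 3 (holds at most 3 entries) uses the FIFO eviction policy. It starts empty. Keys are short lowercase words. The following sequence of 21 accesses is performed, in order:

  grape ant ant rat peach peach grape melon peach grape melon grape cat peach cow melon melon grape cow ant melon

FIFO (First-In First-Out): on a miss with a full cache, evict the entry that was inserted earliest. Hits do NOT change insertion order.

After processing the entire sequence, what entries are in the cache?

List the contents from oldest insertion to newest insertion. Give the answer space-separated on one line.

Answer: melon grape ant

Derivation:
FIFO simulation (capacity=3):
  1. access grape: MISS. Cache (old->new): [grape]
  2. access ant: MISS. Cache (old->new): [grape ant]
  3. access ant: HIT. Cache (old->new): [grape ant]
  4. access rat: MISS. Cache (old->new): [grape ant rat]
  5. access peach: MISS, evict grape. Cache (old->new): [ant rat peach]
  6. access peach: HIT. Cache (old->new): [ant rat peach]
  7. access grape: MISS, evict ant. Cache (old->new): [rat peach grape]
  8. access melon: MISS, evict rat. Cache (old->new): [peach grape melon]
  9. access peach: HIT. Cache (old->new): [peach grape melon]
  10. access grape: HIT. Cache (old->new): [peach grape melon]
  11. access melon: HIT. Cache (old->new): [peach grape melon]
  12. access grape: HIT. Cache (old->new): [peach grape melon]
  13. access cat: MISS, evict peach. Cache (old->new): [grape melon cat]
  14. access peach: MISS, evict grape. Cache (old->new): [melon cat peach]
  15. access cow: MISS, evict melon. Cache (old->new): [cat peach cow]
  16. access melon: MISS, evict cat. Cache (old->new): [peach cow melon]
  17. access melon: HIT. Cache (old->new): [peach cow melon]
  18. access grape: MISS, evict peach. Cache (old->new): [cow melon grape]
  19. access cow: HIT. Cache (old->new): [cow melon grape]
  20. access ant: MISS, evict cow. Cache (old->new): [melon grape ant]
  21. access melon: HIT. Cache (old->new): [melon grape ant]
Total: 9 hits, 12 misses, 9 evictions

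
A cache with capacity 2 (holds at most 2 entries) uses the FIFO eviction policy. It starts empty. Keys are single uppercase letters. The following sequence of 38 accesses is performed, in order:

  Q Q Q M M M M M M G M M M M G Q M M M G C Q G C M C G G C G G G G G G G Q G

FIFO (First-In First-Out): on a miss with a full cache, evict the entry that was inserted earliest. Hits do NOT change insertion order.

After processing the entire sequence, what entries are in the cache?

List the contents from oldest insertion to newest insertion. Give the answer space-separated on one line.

FIFO simulation (capacity=2):
  1. access Q: MISS. Cache (old->new): [Q]
  2. access Q: HIT. Cache (old->new): [Q]
  3. access Q: HIT. Cache (old->new): [Q]
  4. access M: MISS. Cache (old->new): [Q M]
  5. access M: HIT. Cache (old->new): [Q M]
  6. access M: HIT. Cache (old->new): [Q M]
  7. access M: HIT. Cache (old->new): [Q M]
  8. access M: HIT. Cache (old->new): [Q M]
  9. access M: HIT. Cache (old->new): [Q M]
  10. access G: MISS, evict Q. Cache (old->new): [M G]
  11. access M: HIT. Cache (old->new): [M G]
  12. access M: HIT. Cache (old->new): [M G]
  13. access M: HIT. Cache (old->new): [M G]
  14. access M: HIT. Cache (old->new): [M G]
  15. access G: HIT. Cache (old->new): [M G]
  16. access Q: MISS, evict M. Cache (old->new): [G Q]
  17. access M: MISS, evict G. Cache (old->new): [Q M]
  18. access M: HIT. Cache (old->new): [Q M]
  19. access M: HIT. Cache (old->new): [Q M]
  20. access G: MISS, evict Q. Cache (old->new): [M G]
  21. access C: MISS, evict M. Cache (old->new): [G C]
  22. access Q: MISS, evict G. Cache (old->new): [C Q]
  23. access G: MISS, evict C. Cache (old->new): [Q G]
  24. access C: MISS, evict Q. Cache (old->new): [G C]
  25. access M: MISS, evict G. Cache (old->new): [C M]
  26. access C: HIT. Cache (old->new): [C M]
  27. access G: MISS, evict C. Cache (old->new): [M G]
  28. access G: HIT. Cache (old->new): [M G]
  29. access C: MISS, evict M. Cache (old->new): [G C]
  30. access G: HIT. Cache (old->new): [G C]
  31. access G: HIT. Cache (old->new): [G C]
  32. access G: HIT. Cache (old->new): [G C]
  33. access G: HIT. Cache (old->new): [G C]
  34. access G: HIT. Cache (old->new): [G C]
  35. access G: HIT. Cache (old->new): [G C]
  36. access G: HIT. Cache (old->new): [G C]
  37. access Q: MISS, evict G. Cache (old->new): [C Q]
  38. access G: MISS, evict C. Cache (old->new): [Q G]
Total: 23 hits, 15 misses, 13 evictions

Answer: Q G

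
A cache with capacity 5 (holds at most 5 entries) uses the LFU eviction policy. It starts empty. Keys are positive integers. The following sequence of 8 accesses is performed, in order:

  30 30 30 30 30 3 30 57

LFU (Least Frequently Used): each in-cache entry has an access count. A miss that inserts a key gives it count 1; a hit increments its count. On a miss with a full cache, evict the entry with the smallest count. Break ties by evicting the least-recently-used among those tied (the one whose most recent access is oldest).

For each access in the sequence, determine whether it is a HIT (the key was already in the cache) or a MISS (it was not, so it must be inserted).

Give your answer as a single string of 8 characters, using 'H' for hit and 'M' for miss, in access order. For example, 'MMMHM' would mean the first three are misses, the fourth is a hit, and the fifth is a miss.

Answer: MHHHHMHM

Derivation:
LFU simulation (capacity=5):
  1. access 30: MISS. Cache: [30(c=1)]
  2. access 30: HIT, count now 2. Cache: [30(c=2)]
  3. access 30: HIT, count now 3. Cache: [30(c=3)]
  4. access 30: HIT, count now 4. Cache: [30(c=4)]
  5. access 30: HIT, count now 5. Cache: [30(c=5)]
  6. access 3: MISS. Cache: [3(c=1) 30(c=5)]
  7. access 30: HIT, count now 6. Cache: [3(c=1) 30(c=6)]
  8. access 57: MISS. Cache: [3(c=1) 57(c=1) 30(c=6)]
Total: 5 hits, 3 misses, 0 evictions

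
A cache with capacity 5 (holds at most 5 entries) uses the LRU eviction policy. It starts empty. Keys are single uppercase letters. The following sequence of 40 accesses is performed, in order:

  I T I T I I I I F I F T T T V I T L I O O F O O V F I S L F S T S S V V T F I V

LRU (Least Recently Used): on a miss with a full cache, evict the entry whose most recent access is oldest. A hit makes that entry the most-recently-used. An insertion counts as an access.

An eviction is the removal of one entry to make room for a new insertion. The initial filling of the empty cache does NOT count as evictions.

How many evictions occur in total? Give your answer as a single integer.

Answer: 8

Derivation:
LRU simulation (capacity=5):
  1. access I: MISS. Cache (LRU->MRU): [I]
  2. access T: MISS. Cache (LRU->MRU): [I T]
  3. access I: HIT. Cache (LRU->MRU): [T I]
  4. access T: HIT. Cache (LRU->MRU): [I T]
  5. access I: HIT. Cache (LRU->MRU): [T I]
  6. access I: HIT. Cache (LRU->MRU): [T I]
  7. access I: HIT. Cache (LRU->MRU): [T I]
  8. access I: HIT. Cache (LRU->MRU): [T I]
  9. access F: MISS. Cache (LRU->MRU): [T I F]
  10. access I: HIT. Cache (LRU->MRU): [T F I]
  11. access F: HIT. Cache (LRU->MRU): [T I F]
  12. access T: HIT. Cache (LRU->MRU): [I F T]
  13. access T: HIT. Cache (LRU->MRU): [I F T]
  14. access T: HIT. Cache (LRU->MRU): [I F T]
  15. access V: MISS. Cache (LRU->MRU): [I F T V]
  16. access I: HIT. Cache (LRU->MRU): [F T V I]
  17. access T: HIT. Cache (LRU->MRU): [F V I T]
  18. access L: MISS. Cache (LRU->MRU): [F V I T L]
  19. access I: HIT. Cache (LRU->MRU): [F V T L I]
  20. access O: MISS, evict F. Cache (LRU->MRU): [V T L I O]
  21. access O: HIT. Cache (LRU->MRU): [V T L I O]
  22. access F: MISS, evict V. Cache (LRU->MRU): [T L I O F]
  23. access O: HIT. Cache (LRU->MRU): [T L I F O]
  24. access O: HIT. Cache (LRU->MRU): [T L I F O]
  25. access V: MISS, evict T. Cache (LRU->MRU): [L I F O V]
  26. access F: HIT. Cache (LRU->MRU): [L I O V F]
  27. access I: HIT. Cache (LRU->MRU): [L O V F I]
  28. access S: MISS, evict L. Cache (LRU->MRU): [O V F I S]
  29. access L: MISS, evict O. Cache (LRU->MRU): [V F I S L]
  30. access F: HIT. Cache (LRU->MRU): [V I S L F]
  31. access S: HIT. Cache (LRU->MRU): [V I L F S]
  32. access T: MISS, evict V. Cache (LRU->MRU): [I L F S T]
  33. access S: HIT. Cache (LRU->MRU): [I L F T S]
  34. access S: HIT. Cache (LRU->MRU): [I L F T S]
  35. access V: MISS, evict I. Cache (LRU->MRU): [L F T S V]
  36. access V: HIT. Cache (LRU->MRU): [L F T S V]
  37. access T: HIT. Cache (LRU->MRU): [L F S V T]
  38. access F: HIT. Cache (LRU->MRU): [L S V T F]
  39. access I: MISS, evict L. Cache (LRU->MRU): [S V T F I]
  40. access V: HIT. Cache (LRU->MRU): [S T F I V]
Total: 27 hits, 13 misses, 8 evictions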